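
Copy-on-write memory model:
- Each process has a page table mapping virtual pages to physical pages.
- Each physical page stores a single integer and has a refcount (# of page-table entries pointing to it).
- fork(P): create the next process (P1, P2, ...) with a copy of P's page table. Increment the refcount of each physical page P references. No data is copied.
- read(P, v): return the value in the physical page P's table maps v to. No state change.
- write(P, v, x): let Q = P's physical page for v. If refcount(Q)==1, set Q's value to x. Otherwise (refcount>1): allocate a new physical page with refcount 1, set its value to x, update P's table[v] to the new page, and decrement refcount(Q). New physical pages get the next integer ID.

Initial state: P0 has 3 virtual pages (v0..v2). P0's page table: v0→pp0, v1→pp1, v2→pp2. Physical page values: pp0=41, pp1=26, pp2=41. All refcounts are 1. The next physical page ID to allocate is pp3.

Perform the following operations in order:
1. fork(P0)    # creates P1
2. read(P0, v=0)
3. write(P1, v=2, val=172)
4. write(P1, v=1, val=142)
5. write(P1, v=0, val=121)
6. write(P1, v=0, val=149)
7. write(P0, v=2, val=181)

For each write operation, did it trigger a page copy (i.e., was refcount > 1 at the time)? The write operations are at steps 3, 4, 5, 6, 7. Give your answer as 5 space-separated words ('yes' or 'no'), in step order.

Op 1: fork(P0) -> P1. 3 ppages; refcounts: pp0:2 pp1:2 pp2:2
Op 2: read(P0, v0) -> 41. No state change.
Op 3: write(P1, v2, 172). refcount(pp2)=2>1 -> COPY to pp3. 4 ppages; refcounts: pp0:2 pp1:2 pp2:1 pp3:1
Op 4: write(P1, v1, 142). refcount(pp1)=2>1 -> COPY to pp4. 5 ppages; refcounts: pp0:2 pp1:1 pp2:1 pp3:1 pp4:1
Op 5: write(P1, v0, 121). refcount(pp0)=2>1 -> COPY to pp5. 6 ppages; refcounts: pp0:1 pp1:1 pp2:1 pp3:1 pp4:1 pp5:1
Op 6: write(P1, v0, 149). refcount(pp5)=1 -> write in place. 6 ppages; refcounts: pp0:1 pp1:1 pp2:1 pp3:1 pp4:1 pp5:1
Op 7: write(P0, v2, 181). refcount(pp2)=1 -> write in place. 6 ppages; refcounts: pp0:1 pp1:1 pp2:1 pp3:1 pp4:1 pp5:1

yes yes yes no no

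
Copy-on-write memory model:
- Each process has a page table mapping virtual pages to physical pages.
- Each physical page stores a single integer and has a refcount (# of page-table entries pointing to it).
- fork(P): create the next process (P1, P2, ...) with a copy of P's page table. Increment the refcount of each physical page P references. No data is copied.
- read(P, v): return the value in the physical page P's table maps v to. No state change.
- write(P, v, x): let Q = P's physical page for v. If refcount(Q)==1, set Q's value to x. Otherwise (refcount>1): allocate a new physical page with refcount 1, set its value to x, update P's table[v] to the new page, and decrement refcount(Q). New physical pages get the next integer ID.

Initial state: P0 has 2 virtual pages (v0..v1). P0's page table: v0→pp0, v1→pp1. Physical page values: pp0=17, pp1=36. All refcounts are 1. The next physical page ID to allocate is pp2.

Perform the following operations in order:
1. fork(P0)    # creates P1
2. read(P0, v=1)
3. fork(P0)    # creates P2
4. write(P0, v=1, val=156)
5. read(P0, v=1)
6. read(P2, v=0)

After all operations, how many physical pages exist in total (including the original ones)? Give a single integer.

Op 1: fork(P0) -> P1. 2 ppages; refcounts: pp0:2 pp1:2
Op 2: read(P0, v1) -> 36. No state change.
Op 3: fork(P0) -> P2. 2 ppages; refcounts: pp0:3 pp1:3
Op 4: write(P0, v1, 156). refcount(pp1)=3>1 -> COPY to pp2. 3 ppages; refcounts: pp0:3 pp1:2 pp2:1
Op 5: read(P0, v1) -> 156. No state change.
Op 6: read(P2, v0) -> 17. No state change.

Answer: 3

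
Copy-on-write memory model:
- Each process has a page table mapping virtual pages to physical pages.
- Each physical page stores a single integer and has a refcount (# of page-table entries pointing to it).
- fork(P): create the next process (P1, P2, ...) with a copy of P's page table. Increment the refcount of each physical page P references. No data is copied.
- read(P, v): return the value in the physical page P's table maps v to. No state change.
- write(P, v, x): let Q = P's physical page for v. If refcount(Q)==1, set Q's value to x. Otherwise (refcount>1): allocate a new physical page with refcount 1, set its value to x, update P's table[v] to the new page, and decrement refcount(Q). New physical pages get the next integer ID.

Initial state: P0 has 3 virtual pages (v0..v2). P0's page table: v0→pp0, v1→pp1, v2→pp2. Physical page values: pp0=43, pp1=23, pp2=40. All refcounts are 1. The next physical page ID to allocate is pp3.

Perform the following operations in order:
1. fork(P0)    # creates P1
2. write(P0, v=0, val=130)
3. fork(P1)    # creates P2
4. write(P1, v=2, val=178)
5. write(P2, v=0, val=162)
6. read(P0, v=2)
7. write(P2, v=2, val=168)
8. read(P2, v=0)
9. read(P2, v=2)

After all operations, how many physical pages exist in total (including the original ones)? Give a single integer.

Answer: 7

Derivation:
Op 1: fork(P0) -> P1. 3 ppages; refcounts: pp0:2 pp1:2 pp2:2
Op 2: write(P0, v0, 130). refcount(pp0)=2>1 -> COPY to pp3. 4 ppages; refcounts: pp0:1 pp1:2 pp2:2 pp3:1
Op 3: fork(P1) -> P2. 4 ppages; refcounts: pp0:2 pp1:3 pp2:3 pp3:1
Op 4: write(P1, v2, 178). refcount(pp2)=3>1 -> COPY to pp4. 5 ppages; refcounts: pp0:2 pp1:3 pp2:2 pp3:1 pp4:1
Op 5: write(P2, v0, 162). refcount(pp0)=2>1 -> COPY to pp5. 6 ppages; refcounts: pp0:1 pp1:3 pp2:2 pp3:1 pp4:1 pp5:1
Op 6: read(P0, v2) -> 40. No state change.
Op 7: write(P2, v2, 168). refcount(pp2)=2>1 -> COPY to pp6. 7 ppages; refcounts: pp0:1 pp1:3 pp2:1 pp3:1 pp4:1 pp5:1 pp6:1
Op 8: read(P2, v0) -> 162. No state change.
Op 9: read(P2, v2) -> 168. No state change.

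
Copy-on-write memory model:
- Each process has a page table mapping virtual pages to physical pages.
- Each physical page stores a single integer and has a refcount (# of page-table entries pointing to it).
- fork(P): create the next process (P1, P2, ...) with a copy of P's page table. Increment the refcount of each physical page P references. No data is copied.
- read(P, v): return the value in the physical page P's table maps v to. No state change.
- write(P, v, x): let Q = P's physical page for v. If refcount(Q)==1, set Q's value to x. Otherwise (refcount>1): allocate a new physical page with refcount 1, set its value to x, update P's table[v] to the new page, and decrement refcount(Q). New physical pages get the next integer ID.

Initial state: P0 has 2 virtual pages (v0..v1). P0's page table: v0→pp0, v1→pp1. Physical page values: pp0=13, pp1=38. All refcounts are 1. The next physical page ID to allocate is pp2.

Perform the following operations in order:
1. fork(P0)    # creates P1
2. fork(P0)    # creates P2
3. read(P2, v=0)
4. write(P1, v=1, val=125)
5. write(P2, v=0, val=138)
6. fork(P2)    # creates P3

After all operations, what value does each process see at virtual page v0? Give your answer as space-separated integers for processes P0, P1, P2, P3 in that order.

Answer: 13 13 138 138

Derivation:
Op 1: fork(P0) -> P1. 2 ppages; refcounts: pp0:2 pp1:2
Op 2: fork(P0) -> P2. 2 ppages; refcounts: pp0:3 pp1:3
Op 3: read(P2, v0) -> 13. No state change.
Op 4: write(P1, v1, 125). refcount(pp1)=3>1 -> COPY to pp2. 3 ppages; refcounts: pp0:3 pp1:2 pp2:1
Op 5: write(P2, v0, 138). refcount(pp0)=3>1 -> COPY to pp3. 4 ppages; refcounts: pp0:2 pp1:2 pp2:1 pp3:1
Op 6: fork(P2) -> P3. 4 ppages; refcounts: pp0:2 pp1:3 pp2:1 pp3:2
P0: v0 -> pp0 = 13
P1: v0 -> pp0 = 13
P2: v0 -> pp3 = 138
P3: v0 -> pp3 = 138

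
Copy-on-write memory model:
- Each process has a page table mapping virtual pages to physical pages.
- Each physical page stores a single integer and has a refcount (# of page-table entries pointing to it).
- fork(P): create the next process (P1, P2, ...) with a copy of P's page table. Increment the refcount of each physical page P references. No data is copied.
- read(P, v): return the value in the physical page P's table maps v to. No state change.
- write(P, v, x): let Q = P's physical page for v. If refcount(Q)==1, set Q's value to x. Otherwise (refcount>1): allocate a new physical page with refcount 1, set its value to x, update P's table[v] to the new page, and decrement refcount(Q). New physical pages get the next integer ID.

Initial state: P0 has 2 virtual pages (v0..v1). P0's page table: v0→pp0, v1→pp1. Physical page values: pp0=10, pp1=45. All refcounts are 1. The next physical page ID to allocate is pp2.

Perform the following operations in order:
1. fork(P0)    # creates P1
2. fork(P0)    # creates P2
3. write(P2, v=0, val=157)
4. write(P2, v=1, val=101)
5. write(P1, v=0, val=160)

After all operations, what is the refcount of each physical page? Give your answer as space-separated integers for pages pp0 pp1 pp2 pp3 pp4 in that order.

Op 1: fork(P0) -> P1. 2 ppages; refcounts: pp0:2 pp1:2
Op 2: fork(P0) -> P2. 2 ppages; refcounts: pp0:3 pp1:3
Op 3: write(P2, v0, 157). refcount(pp0)=3>1 -> COPY to pp2. 3 ppages; refcounts: pp0:2 pp1:3 pp2:1
Op 4: write(P2, v1, 101). refcount(pp1)=3>1 -> COPY to pp3. 4 ppages; refcounts: pp0:2 pp1:2 pp2:1 pp3:1
Op 5: write(P1, v0, 160). refcount(pp0)=2>1 -> COPY to pp4. 5 ppages; refcounts: pp0:1 pp1:2 pp2:1 pp3:1 pp4:1

Answer: 1 2 1 1 1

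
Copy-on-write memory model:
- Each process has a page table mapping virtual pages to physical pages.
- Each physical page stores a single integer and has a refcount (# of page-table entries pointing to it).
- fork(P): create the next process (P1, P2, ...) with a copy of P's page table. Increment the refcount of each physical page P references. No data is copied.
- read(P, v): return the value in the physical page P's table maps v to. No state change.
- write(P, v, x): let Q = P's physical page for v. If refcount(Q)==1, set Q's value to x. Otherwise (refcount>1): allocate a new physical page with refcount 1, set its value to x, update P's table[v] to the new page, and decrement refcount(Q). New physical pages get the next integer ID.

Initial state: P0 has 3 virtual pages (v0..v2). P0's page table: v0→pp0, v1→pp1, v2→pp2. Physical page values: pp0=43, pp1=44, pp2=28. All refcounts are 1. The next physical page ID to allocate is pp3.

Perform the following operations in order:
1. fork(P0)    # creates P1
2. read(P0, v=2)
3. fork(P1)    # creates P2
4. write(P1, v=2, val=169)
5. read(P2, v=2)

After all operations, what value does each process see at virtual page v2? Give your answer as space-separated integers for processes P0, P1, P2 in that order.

Answer: 28 169 28

Derivation:
Op 1: fork(P0) -> P1. 3 ppages; refcounts: pp0:2 pp1:2 pp2:2
Op 2: read(P0, v2) -> 28. No state change.
Op 3: fork(P1) -> P2. 3 ppages; refcounts: pp0:3 pp1:3 pp2:3
Op 4: write(P1, v2, 169). refcount(pp2)=3>1 -> COPY to pp3. 4 ppages; refcounts: pp0:3 pp1:3 pp2:2 pp3:1
Op 5: read(P2, v2) -> 28. No state change.
P0: v2 -> pp2 = 28
P1: v2 -> pp3 = 169
P2: v2 -> pp2 = 28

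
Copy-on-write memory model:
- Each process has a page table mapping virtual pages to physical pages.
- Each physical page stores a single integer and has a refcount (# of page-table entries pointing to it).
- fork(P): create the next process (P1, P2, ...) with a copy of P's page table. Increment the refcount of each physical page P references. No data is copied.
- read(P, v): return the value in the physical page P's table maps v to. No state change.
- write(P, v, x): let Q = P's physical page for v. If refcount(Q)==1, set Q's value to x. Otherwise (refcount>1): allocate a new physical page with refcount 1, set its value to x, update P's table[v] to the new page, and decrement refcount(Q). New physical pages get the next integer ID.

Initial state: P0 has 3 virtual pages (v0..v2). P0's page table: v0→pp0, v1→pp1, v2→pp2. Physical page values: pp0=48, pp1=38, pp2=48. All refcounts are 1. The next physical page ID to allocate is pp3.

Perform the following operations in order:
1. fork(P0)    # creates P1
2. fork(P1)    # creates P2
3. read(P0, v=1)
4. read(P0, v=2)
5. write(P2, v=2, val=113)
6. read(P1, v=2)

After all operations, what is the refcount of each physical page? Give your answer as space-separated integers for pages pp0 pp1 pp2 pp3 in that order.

Answer: 3 3 2 1

Derivation:
Op 1: fork(P0) -> P1. 3 ppages; refcounts: pp0:2 pp1:2 pp2:2
Op 2: fork(P1) -> P2. 3 ppages; refcounts: pp0:3 pp1:3 pp2:3
Op 3: read(P0, v1) -> 38. No state change.
Op 4: read(P0, v2) -> 48. No state change.
Op 5: write(P2, v2, 113). refcount(pp2)=3>1 -> COPY to pp3. 4 ppages; refcounts: pp0:3 pp1:3 pp2:2 pp3:1
Op 6: read(P1, v2) -> 48. No state change.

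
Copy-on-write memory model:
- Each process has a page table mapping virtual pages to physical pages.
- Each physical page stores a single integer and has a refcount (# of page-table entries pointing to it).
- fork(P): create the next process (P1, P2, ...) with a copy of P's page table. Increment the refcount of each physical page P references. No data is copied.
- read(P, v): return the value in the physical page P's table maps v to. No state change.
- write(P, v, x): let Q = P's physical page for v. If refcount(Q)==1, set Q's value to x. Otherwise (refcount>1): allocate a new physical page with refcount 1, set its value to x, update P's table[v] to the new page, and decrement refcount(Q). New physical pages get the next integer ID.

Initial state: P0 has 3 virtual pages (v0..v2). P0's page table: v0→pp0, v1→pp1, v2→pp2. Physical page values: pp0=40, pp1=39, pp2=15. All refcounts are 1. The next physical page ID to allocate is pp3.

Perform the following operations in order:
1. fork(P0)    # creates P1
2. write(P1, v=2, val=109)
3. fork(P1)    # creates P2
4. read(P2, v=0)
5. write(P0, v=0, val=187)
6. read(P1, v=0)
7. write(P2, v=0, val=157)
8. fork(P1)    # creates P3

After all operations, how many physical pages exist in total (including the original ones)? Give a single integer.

Answer: 6

Derivation:
Op 1: fork(P0) -> P1. 3 ppages; refcounts: pp0:2 pp1:2 pp2:2
Op 2: write(P1, v2, 109). refcount(pp2)=2>1 -> COPY to pp3. 4 ppages; refcounts: pp0:2 pp1:2 pp2:1 pp3:1
Op 3: fork(P1) -> P2. 4 ppages; refcounts: pp0:3 pp1:3 pp2:1 pp3:2
Op 4: read(P2, v0) -> 40. No state change.
Op 5: write(P0, v0, 187). refcount(pp0)=3>1 -> COPY to pp4. 5 ppages; refcounts: pp0:2 pp1:3 pp2:1 pp3:2 pp4:1
Op 6: read(P1, v0) -> 40. No state change.
Op 7: write(P2, v0, 157). refcount(pp0)=2>1 -> COPY to pp5. 6 ppages; refcounts: pp0:1 pp1:3 pp2:1 pp3:2 pp4:1 pp5:1
Op 8: fork(P1) -> P3. 6 ppages; refcounts: pp0:2 pp1:4 pp2:1 pp3:3 pp4:1 pp5:1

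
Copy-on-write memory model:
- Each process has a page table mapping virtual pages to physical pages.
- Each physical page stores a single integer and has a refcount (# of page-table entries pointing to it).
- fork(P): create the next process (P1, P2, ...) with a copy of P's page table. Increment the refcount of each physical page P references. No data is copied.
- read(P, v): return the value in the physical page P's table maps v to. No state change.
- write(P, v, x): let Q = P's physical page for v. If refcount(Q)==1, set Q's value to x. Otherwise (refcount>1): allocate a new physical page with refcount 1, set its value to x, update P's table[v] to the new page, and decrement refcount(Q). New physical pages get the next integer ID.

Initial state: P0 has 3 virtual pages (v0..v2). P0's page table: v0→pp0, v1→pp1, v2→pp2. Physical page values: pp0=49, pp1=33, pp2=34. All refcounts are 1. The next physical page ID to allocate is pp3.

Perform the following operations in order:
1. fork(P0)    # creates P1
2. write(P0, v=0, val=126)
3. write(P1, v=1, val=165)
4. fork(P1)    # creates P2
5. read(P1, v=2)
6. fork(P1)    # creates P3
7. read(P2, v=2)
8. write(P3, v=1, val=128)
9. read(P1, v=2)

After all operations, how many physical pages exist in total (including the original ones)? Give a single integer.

Op 1: fork(P0) -> P1. 3 ppages; refcounts: pp0:2 pp1:2 pp2:2
Op 2: write(P0, v0, 126). refcount(pp0)=2>1 -> COPY to pp3. 4 ppages; refcounts: pp0:1 pp1:2 pp2:2 pp3:1
Op 3: write(P1, v1, 165). refcount(pp1)=2>1 -> COPY to pp4. 5 ppages; refcounts: pp0:1 pp1:1 pp2:2 pp3:1 pp4:1
Op 4: fork(P1) -> P2. 5 ppages; refcounts: pp0:2 pp1:1 pp2:3 pp3:1 pp4:2
Op 5: read(P1, v2) -> 34. No state change.
Op 6: fork(P1) -> P3. 5 ppages; refcounts: pp0:3 pp1:1 pp2:4 pp3:1 pp4:3
Op 7: read(P2, v2) -> 34. No state change.
Op 8: write(P3, v1, 128). refcount(pp4)=3>1 -> COPY to pp5. 6 ppages; refcounts: pp0:3 pp1:1 pp2:4 pp3:1 pp4:2 pp5:1
Op 9: read(P1, v2) -> 34. No state change.

Answer: 6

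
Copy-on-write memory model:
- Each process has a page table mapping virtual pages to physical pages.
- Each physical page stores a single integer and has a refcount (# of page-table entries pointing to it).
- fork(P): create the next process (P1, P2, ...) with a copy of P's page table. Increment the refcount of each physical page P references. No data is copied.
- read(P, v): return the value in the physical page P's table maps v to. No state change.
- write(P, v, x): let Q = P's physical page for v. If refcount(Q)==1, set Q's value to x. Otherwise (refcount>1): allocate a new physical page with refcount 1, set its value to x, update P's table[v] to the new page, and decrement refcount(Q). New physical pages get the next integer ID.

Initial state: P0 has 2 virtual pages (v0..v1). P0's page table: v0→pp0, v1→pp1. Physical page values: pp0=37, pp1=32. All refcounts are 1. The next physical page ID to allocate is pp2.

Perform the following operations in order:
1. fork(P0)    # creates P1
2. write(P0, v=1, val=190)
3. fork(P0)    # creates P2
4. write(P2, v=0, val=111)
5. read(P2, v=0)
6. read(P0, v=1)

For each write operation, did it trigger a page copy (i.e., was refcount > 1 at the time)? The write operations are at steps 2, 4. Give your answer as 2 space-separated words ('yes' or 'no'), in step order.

Op 1: fork(P0) -> P1. 2 ppages; refcounts: pp0:2 pp1:2
Op 2: write(P0, v1, 190). refcount(pp1)=2>1 -> COPY to pp2. 3 ppages; refcounts: pp0:2 pp1:1 pp2:1
Op 3: fork(P0) -> P2. 3 ppages; refcounts: pp0:3 pp1:1 pp2:2
Op 4: write(P2, v0, 111). refcount(pp0)=3>1 -> COPY to pp3. 4 ppages; refcounts: pp0:2 pp1:1 pp2:2 pp3:1
Op 5: read(P2, v0) -> 111. No state change.
Op 6: read(P0, v1) -> 190. No state change.

yes yes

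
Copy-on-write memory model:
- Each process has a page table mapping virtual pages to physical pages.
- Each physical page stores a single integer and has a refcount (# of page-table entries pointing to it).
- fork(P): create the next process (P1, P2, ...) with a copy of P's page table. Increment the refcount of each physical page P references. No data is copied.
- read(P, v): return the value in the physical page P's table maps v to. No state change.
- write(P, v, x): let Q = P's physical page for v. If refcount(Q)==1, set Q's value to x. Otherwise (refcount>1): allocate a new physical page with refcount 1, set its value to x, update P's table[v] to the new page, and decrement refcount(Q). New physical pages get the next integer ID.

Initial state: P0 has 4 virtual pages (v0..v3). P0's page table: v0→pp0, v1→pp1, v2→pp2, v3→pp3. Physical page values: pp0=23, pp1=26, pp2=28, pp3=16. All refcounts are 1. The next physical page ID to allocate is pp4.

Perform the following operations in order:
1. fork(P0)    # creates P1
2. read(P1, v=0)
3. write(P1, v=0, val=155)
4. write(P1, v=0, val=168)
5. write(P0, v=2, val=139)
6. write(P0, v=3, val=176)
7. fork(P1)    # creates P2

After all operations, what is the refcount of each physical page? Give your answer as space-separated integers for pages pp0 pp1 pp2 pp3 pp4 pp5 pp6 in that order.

Op 1: fork(P0) -> P1. 4 ppages; refcounts: pp0:2 pp1:2 pp2:2 pp3:2
Op 2: read(P1, v0) -> 23. No state change.
Op 3: write(P1, v0, 155). refcount(pp0)=2>1 -> COPY to pp4. 5 ppages; refcounts: pp0:1 pp1:2 pp2:2 pp3:2 pp4:1
Op 4: write(P1, v0, 168). refcount(pp4)=1 -> write in place. 5 ppages; refcounts: pp0:1 pp1:2 pp2:2 pp3:2 pp4:1
Op 5: write(P0, v2, 139). refcount(pp2)=2>1 -> COPY to pp5. 6 ppages; refcounts: pp0:1 pp1:2 pp2:1 pp3:2 pp4:1 pp5:1
Op 6: write(P0, v3, 176). refcount(pp3)=2>1 -> COPY to pp6. 7 ppages; refcounts: pp0:1 pp1:2 pp2:1 pp3:1 pp4:1 pp5:1 pp6:1
Op 7: fork(P1) -> P2. 7 ppages; refcounts: pp0:1 pp1:3 pp2:2 pp3:2 pp4:2 pp5:1 pp6:1

Answer: 1 3 2 2 2 1 1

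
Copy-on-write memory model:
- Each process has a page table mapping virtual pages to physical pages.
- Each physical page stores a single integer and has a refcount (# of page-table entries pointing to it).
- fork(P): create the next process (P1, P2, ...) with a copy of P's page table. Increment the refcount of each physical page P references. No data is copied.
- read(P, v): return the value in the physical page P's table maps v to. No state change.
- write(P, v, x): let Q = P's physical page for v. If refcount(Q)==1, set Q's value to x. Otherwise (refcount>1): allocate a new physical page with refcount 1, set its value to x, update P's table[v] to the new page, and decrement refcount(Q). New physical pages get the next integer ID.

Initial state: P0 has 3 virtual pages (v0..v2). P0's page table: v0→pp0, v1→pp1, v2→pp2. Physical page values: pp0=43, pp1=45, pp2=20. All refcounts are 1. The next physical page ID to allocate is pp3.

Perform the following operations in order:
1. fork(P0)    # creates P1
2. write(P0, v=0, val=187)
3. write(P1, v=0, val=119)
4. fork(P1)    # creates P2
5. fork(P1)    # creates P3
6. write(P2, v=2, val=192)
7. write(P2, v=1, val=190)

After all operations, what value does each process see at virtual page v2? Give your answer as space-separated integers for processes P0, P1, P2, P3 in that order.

Op 1: fork(P0) -> P1. 3 ppages; refcounts: pp0:2 pp1:2 pp2:2
Op 2: write(P0, v0, 187). refcount(pp0)=2>1 -> COPY to pp3. 4 ppages; refcounts: pp0:1 pp1:2 pp2:2 pp3:1
Op 3: write(P1, v0, 119). refcount(pp0)=1 -> write in place. 4 ppages; refcounts: pp0:1 pp1:2 pp2:2 pp3:1
Op 4: fork(P1) -> P2. 4 ppages; refcounts: pp0:2 pp1:3 pp2:3 pp3:1
Op 5: fork(P1) -> P3. 4 ppages; refcounts: pp0:3 pp1:4 pp2:4 pp3:1
Op 6: write(P2, v2, 192). refcount(pp2)=4>1 -> COPY to pp4. 5 ppages; refcounts: pp0:3 pp1:4 pp2:3 pp3:1 pp4:1
Op 7: write(P2, v1, 190). refcount(pp1)=4>1 -> COPY to pp5. 6 ppages; refcounts: pp0:3 pp1:3 pp2:3 pp3:1 pp4:1 pp5:1
P0: v2 -> pp2 = 20
P1: v2 -> pp2 = 20
P2: v2 -> pp4 = 192
P3: v2 -> pp2 = 20

Answer: 20 20 192 20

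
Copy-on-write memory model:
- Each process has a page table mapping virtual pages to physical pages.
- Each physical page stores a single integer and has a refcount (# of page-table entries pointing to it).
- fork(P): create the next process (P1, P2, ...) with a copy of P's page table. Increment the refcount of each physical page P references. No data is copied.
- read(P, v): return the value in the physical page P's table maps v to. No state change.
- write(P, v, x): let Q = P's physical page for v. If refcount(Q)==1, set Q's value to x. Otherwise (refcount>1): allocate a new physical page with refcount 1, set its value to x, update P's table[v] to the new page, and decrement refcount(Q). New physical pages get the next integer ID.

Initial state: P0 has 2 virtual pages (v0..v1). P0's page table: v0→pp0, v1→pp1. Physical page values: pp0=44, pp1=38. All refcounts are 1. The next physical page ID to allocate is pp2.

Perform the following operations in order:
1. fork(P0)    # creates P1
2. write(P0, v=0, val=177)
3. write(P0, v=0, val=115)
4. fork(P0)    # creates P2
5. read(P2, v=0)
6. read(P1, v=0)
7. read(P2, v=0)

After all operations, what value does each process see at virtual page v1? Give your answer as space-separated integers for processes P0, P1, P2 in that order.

Answer: 38 38 38

Derivation:
Op 1: fork(P0) -> P1. 2 ppages; refcounts: pp0:2 pp1:2
Op 2: write(P0, v0, 177). refcount(pp0)=2>1 -> COPY to pp2. 3 ppages; refcounts: pp0:1 pp1:2 pp2:1
Op 3: write(P0, v0, 115). refcount(pp2)=1 -> write in place. 3 ppages; refcounts: pp0:1 pp1:2 pp2:1
Op 4: fork(P0) -> P2. 3 ppages; refcounts: pp0:1 pp1:3 pp2:2
Op 5: read(P2, v0) -> 115. No state change.
Op 6: read(P1, v0) -> 44. No state change.
Op 7: read(P2, v0) -> 115. No state change.
P0: v1 -> pp1 = 38
P1: v1 -> pp1 = 38
P2: v1 -> pp1 = 38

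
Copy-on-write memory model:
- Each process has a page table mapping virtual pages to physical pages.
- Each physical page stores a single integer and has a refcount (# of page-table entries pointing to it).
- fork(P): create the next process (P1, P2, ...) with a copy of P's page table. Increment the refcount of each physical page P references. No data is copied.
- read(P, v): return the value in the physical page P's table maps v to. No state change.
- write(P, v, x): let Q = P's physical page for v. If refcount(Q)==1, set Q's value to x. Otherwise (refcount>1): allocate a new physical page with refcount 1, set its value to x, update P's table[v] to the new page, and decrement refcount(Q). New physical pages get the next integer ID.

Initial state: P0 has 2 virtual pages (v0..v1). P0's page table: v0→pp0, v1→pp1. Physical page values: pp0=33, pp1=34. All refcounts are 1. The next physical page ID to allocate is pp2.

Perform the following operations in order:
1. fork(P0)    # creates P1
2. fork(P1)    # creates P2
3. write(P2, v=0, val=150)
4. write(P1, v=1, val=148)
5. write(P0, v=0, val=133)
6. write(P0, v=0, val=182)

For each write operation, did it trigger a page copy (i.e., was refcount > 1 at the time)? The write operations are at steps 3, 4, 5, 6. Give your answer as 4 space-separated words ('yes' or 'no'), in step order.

Op 1: fork(P0) -> P1. 2 ppages; refcounts: pp0:2 pp1:2
Op 2: fork(P1) -> P2. 2 ppages; refcounts: pp0:3 pp1:3
Op 3: write(P2, v0, 150). refcount(pp0)=3>1 -> COPY to pp2. 3 ppages; refcounts: pp0:2 pp1:3 pp2:1
Op 4: write(P1, v1, 148). refcount(pp1)=3>1 -> COPY to pp3. 4 ppages; refcounts: pp0:2 pp1:2 pp2:1 pp3:1
Op 5: write(P0, v0, 133). refcount(pp0)=2>1 -> COPY to pp4. 5 ppages; refcounts: pp0:1 pp1:2 pp2:1 pp3:1 pp4:1
Op 6: write(P0, v0, 182). refcount(pp4)=1 -> write in place. 5 ppages; refcounts: pp0:1 pp1:2 pp2:1 pp3:1 pp4:1

yes yes yes no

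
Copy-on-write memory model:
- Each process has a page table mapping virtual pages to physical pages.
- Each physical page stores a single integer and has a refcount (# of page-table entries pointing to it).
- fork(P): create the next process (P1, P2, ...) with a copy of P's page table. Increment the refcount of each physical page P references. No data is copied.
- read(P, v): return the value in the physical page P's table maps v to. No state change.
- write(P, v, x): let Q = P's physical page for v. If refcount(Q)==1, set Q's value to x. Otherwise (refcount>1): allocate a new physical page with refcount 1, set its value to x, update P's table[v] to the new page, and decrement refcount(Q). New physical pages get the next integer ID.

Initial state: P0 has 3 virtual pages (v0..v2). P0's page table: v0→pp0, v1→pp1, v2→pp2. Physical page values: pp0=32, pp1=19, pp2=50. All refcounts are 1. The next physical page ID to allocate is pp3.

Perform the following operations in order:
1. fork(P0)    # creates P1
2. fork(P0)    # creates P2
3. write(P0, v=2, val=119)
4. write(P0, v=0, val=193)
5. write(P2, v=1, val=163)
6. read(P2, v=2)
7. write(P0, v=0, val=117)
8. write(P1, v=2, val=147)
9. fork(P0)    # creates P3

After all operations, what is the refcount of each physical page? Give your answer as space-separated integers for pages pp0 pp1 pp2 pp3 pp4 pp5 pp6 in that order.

Answer: 2 3 1 2 2 1 1

Derivation:
Op 1: fork(P0) -> P1. 3 ppages; refcounts: pp0:2 pp1:2 pp2:2
Op 2: fork(P0) -> P2. 3 ppages; refcounts: pp0:3 pp1:3 pp2:3
Op 3: write(P0, v2, 119). refcount(pp2)=3>1 -> COPY to pp3. 4 ppages; refcounts: pp0:3 pp1:3 pp2:2 pp3:1
Op 4: write(P0, v0, 193). refcount(pp0)=3>1 -> COPY to pp4. 5 ppages; refcounts: pp0:2 pp1:3 pp2:2 pp3:1 pp4:1
Op 5: write(P2, v1, 163). refcount(pp1)=3>1 -> COPY to pp5. 6 ppages; refcounts: pp0:2 pp1:2 pp2:2 pp3:1 pp4:1 pp5:1
Op 6: read(P2, v2) -> 50. No state change.
Op 7: write(P0, v0, 117). refcount(pp4)=1 -> write in place. 6 ppages; refcounts: pp0:2 pp1:2 pp2:2 pp3:1 pp4:1 pp5:1
Op 8: write(P1, v2, 147). refcount(pp2)=2>1 -> COPY to pp6. 7 ppages; refcounts: pp0:2 pp1:2 pp2:1 pp3:1 pp4:1 pp5:1 pp6:1
Op 9: fork(P0) -> P3. 7 ppages; refcounts: pp0:2 pp1:3 pp2:1 pp3:2 pp4:2 pp5:1 pp6:1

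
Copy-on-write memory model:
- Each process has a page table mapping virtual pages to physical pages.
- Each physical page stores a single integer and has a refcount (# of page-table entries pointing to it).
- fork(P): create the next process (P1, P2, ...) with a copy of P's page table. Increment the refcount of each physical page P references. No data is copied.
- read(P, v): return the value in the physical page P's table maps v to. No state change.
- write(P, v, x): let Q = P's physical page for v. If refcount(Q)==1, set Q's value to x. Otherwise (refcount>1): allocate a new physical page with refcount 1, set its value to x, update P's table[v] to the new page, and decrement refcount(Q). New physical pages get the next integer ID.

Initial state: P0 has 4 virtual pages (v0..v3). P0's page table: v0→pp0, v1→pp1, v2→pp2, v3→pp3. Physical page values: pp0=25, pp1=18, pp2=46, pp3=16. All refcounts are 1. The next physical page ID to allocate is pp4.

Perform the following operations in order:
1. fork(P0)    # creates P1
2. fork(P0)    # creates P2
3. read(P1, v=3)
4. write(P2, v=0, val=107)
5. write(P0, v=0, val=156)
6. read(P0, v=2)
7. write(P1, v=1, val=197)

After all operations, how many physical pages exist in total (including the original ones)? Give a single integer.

Answer: 7

Derivation:
Op 1: fork(P0) -> P1. 4 ppages; refcounts: pp0:2 pp1:2 pp2:2 pp3:2
Op 2: fork(P0) -> P2. 4 ppages; refcounts: pp0:3 pp1:3 pp2:3 pp3:3
Op 3: read(P1, v3) -> 16. No state change.
Op 4: write(P2, v0, 107). refcount(pp0)=3>1 -> COPY to pp4. 5 ppages; refcounts: pp0:2 pp1:3 pp2:3 pp3:3 pp4:1
Op 5: write(P0, v0, 156). refcount(pp0)=2>1 -> COPY to pp5. 6 ppages; refcounts: pp0:1 pp1:3 pp2:3 pp3:3 pp4:1 pp5:1
Op 6: read(P0, v2) -> 46. No state change.
Op 7: write(P1, v1, 197). refcount(pp1)=3>1 -> COPY to pp6. 7 ppages; refcounts: pp0:1 pp1:2 pp2:3 pp3:3 pp4:1 pp5:1 pp6:1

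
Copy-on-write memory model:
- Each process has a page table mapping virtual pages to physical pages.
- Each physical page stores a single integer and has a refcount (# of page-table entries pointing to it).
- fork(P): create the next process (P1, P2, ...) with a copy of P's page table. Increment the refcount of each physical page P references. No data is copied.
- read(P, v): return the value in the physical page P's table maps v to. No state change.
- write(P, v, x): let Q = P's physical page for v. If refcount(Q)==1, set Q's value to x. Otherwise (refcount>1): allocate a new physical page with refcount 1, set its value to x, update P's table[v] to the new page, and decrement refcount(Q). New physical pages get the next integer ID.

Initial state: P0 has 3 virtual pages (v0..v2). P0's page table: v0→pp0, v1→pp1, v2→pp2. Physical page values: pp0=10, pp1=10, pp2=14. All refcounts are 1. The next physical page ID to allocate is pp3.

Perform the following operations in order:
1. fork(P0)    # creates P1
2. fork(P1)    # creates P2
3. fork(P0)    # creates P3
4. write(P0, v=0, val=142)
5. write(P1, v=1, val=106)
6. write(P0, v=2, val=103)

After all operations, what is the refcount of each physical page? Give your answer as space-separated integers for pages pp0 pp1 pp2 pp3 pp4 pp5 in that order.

Answer: 3 3 3 1 1 1

Derivation:
Op 1: fork(P0) -> P1. 3 ppages; refcounts: pp0:2 pp1:2 pp2:2
Op 2: fork(P1) -> P2. 3 ppages; refcounts: pp0:3 pp1:3 pp2:3
Op 3: fork(P0) -> P3. 3 ppages; refcounts: pp0:4 pp1:4 pp2:4
Op 4: write(P0, v0, 142). refcount(pp0)=4>1 -> COPY to pp3. 4 ppages; refcounts: pp0:3 pp1:4 pp2:4 pp3:1
Op 5: write(P1, v1, 106). refcount(pp1)=4>1 -> COPY to pp4. 5 ppages; refcounts: pp0:3 pp1:3 pp2:4 pp3:1 pp4:1
Op 6: write(P0, v2, 103). refcount(pp2)=4>1 -> COPY to pp5. 6 ppages; refcounts: pp0:3 pp1:3 pp2:3 pp3:1 pp4:1 pp5:1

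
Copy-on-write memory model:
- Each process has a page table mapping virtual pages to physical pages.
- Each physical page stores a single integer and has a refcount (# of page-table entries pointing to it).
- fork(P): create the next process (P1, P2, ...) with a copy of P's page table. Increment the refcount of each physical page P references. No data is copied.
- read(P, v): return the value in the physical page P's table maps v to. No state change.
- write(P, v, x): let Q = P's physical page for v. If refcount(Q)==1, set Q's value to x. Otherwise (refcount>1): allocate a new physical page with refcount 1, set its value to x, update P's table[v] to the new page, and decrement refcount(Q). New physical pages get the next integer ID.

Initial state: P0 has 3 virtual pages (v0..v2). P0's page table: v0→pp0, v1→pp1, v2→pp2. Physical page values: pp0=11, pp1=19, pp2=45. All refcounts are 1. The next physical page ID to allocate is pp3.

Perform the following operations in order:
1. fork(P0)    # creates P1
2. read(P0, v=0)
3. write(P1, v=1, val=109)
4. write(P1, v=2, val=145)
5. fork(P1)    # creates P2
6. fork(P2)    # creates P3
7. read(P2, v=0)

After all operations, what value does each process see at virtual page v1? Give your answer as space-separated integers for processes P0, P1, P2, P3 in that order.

Op 1: fork(P0) -> P1. 3 ppages; refcounts: pp0:2 pp1:2 pp2:2
Op 2: read(P0, v0) -> 11. No state change.
Op 3: write(P1, v1, 109). refcount(pp1)=2>1 -> COPY to pp3. 4 ppages; refcounts: pp0:2 pp1:1 pp2:2 pp3:1
Op 4: write(P1, v2, 145). refcount(pp2)=2>1 -> COPY to pp4. 5 ppages; refcounts: pp0:2 pp1:1 pp2:1 pp3:1 pp4:1
Op 5: fork(P1) -> P2. 5 ppages; refcounts: pp0:3 pp1:1 pp2:1 pp3:2 pp4:2
Op 6: fork(P2) -> P3. 5 ppages; refcounts: pp0:4 pp1:1 pp2:1 pp3:3 pp4:3
Op 7: read(P2, v0) -> 11. No state change.
P0: v1 -> pp1 = 19
P1: v1 -> pp3 = 109
P2: v1 -> pp3 = 109
P3: v1 -> pp3 = 109

Answer: 19 109 109 109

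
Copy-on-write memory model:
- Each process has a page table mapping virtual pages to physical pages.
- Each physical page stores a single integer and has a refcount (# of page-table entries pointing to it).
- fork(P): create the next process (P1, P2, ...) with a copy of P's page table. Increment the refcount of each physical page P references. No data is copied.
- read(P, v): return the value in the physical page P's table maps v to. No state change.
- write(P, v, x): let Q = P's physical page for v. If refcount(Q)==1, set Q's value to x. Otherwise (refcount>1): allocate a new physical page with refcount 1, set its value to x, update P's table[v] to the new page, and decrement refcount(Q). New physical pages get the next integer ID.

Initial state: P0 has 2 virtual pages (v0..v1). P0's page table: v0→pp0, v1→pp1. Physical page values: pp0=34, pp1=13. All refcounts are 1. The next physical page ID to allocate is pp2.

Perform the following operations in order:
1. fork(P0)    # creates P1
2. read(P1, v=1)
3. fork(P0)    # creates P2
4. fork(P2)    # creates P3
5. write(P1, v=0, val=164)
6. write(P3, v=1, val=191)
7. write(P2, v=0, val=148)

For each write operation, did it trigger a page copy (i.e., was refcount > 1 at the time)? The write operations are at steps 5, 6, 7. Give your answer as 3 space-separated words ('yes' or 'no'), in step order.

Op 1: fork(P0) -> P1. 2 ppages; refcounts: pp0:2 pp1:2
Op 2: read(P1, v1) -> 13. No state change.
Op 3: fork(P0) -> P2. 2 ppages; refcounts: pp0:3 pp1:3
Op 4: fork(P2) -> P3. 2 ppages; refcounts: pp0:4 pp1:4
Op 5: write(P1, v0, 164). refcount(pp0)=4>1 -> COPY to pp2. 3 ppages; refcounts: pp0:3 pp1:4 pp2:1
Op 6: write(P3, v1, 191). refcount(pp1)=4>1 -> COPY to pp3. 4 ppages; refcounts: pp0:3 pp1:3 pp2:1 pp3:1
Op 7: write(P2, v0, 148). refcount(pp0)=3>1 -> COPY to pp4. 5 ppages; refcounts: pp0:2 pp1:3 pp2:1 pp3:1 pp4:1

yes yes yes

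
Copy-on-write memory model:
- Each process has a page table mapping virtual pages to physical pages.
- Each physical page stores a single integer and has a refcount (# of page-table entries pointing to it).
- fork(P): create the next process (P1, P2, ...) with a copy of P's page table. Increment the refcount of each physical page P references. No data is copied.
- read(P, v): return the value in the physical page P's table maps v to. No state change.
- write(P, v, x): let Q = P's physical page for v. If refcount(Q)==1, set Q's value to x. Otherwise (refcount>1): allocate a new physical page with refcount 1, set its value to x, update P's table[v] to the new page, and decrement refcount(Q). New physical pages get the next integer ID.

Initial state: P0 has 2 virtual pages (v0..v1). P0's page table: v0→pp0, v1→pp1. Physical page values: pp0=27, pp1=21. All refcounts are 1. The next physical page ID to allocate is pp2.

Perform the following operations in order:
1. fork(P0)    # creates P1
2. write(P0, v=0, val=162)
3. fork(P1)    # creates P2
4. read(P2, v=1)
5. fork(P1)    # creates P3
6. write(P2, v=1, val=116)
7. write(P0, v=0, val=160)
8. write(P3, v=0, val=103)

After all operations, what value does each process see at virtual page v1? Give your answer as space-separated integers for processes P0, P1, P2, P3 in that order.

Answer: 21 21 116 21

Derivation:
Op 1: fork(P0) -> P1. 2 ppages; refcounts: pp0:2 pp1:2
Op 2: write(P0, v0, 162). refcount(pp0)=2>1 -> COPY to pp2. 3 ppages; refcounts: pp0:1 pp1:2 pp2:1
Op 3: fork(P1) -> P2. 3 ppages; refcounts: pp0:2 pp1:3 pp2:1
Op 4: read(P2, v1) -> 21. No state change.
Op 5: fork(P1) -> P3. 3 ppages; refcounts: pp0:3 pp1:4 pp2:1
Op 6: write(P2, v1, 116). refcount(pp1)=4>1 -> COPY to pp3. 4 ppages; refcounts: pp0:3 pp1:3 pp2:1 pp3:1
Op 7: write(P0, v0, 160). refcount(pp2)=1 -> write in place. 4 ppages; refcounts: pp0:3 pp1:3 pp2:1 pp3:1
Op 8: write(P3, v0, 103). refcount(pp0)=3>1 -> COPY to pp4. 5 ppages; refcounts: pp0:2 pp1:3 pp2:1 pp3:1 pp4:1
P0: v1 -> pp1 = 21
P1: v1 -> pp1 = 21
P2: v1 -> pp3 = 116
P3: v1 -> pp1 = 21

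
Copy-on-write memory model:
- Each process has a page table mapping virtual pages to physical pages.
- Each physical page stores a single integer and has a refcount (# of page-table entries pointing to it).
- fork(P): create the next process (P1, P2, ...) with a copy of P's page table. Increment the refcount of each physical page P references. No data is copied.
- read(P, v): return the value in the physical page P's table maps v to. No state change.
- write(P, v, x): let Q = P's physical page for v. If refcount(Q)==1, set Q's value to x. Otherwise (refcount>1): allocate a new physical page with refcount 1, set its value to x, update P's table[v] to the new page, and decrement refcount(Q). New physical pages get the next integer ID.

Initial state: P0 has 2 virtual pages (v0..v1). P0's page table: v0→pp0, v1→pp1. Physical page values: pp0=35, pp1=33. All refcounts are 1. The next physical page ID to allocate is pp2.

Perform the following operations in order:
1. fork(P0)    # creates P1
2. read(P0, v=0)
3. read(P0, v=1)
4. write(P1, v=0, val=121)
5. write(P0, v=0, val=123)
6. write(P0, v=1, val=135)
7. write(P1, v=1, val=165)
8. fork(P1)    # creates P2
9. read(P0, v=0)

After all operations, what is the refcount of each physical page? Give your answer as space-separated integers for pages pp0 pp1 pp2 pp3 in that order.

Answer: 1 2 2 1

Derivation:
Op 1: fork(P0) -> P1. 2 ppages; refcounts: pp0:2 pp1:2
Op 2: read(P0, v0) -> 35. No state change.
Op 3: read(P0, v1) -> 33. No state change.
Op 4: write(P1, v0, 121). refcount(pp0)=2>1 -> COPY to pp2. 3 ppages; refcounts: pp0:1 pp1:2 pp2:1
Op 5: write(P0, v0, 123). refcount(pp0)=1 -> write in place. 3 ppages; refcounts: pp0:1 pp1:2 pp2:1
Op 6: write(P0, v1, 135). refcount(pp1)=2>1 -> COPY to pp3. 4 ppages; refcounts: pp0:1 pp1:1 pp2:1 pp3:1
Op 7: write(P1, v1, 165). refcount(pp1)=1 -> write in place. 4 ppages; refcounts: pp0:1 pp1:1 pp2:1 pp3:1
Op 8: fork(P1) -> P2. 4 ppages; refcounts: pp0:1 pp1:2 pp2:2 pp3:1
Op 9: read(P0, v0) -> 123. No state change.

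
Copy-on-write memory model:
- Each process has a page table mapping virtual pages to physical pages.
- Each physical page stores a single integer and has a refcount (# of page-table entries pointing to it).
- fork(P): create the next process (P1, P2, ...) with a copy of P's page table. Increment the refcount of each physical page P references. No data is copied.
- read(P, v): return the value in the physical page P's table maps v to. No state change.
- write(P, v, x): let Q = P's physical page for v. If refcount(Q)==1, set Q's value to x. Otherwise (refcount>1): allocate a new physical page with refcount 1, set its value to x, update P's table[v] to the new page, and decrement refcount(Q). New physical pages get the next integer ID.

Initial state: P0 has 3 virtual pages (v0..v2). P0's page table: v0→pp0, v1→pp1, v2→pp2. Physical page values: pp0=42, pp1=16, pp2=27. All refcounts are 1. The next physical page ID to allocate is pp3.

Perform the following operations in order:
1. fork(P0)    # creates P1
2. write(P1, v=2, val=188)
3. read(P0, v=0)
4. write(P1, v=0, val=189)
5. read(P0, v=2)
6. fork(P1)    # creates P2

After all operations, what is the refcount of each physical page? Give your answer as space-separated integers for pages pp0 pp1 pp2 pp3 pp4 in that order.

Answer: 1 3 1 2 2

Derivation:
Op 1: fork(P0) -> P1. 3 ppages; refcounts: pp0:2 pp1:2 pp2:2
Op 2: write(P1, v2, 188). refcount(pp2)=2>1 -> COPY to pp3. 4 ppages; refcounts: pp0:2 pp1:2 pp2:1 pp3:1
Op 3: read(P0, v0) -> 42. No state change.
Op 4: write(P1, v0, 189). refcount(pp0)=2>1 -> COPY to pp4. 5 ppages; refcounts: pp0:1 pp1:2 pp2:1 pp3:1 pp4:1
Op 5: read(P0, v2) -> 27. No state change.
Op 6: fork(P1) -> P2. 5 ppages; refcounts: pp0:1 pp1:3 pp2:1 pp3:2 pp4:2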